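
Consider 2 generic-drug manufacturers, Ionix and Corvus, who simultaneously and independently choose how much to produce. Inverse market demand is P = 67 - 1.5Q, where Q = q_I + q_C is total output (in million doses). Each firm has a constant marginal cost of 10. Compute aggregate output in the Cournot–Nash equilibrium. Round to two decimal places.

25.33

Each firm earns π_i = (67 - 1.5Q)q_i - 10q_i.
First-order condition (treating rivals' output as given): 57 - 3q_i - (3/2)q_j = 0.
By symmetry each firm produces the same amount; substituting q_j = q_i yields q_i = 57/(9/2) = 38/3.
Total output Q = 38/3 + 38/3 = 76/3.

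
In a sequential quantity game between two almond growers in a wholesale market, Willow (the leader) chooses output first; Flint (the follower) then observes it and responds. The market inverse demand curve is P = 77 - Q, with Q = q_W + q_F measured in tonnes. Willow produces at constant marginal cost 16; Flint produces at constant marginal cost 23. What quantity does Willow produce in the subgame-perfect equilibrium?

34

The follower Flint best-responds to any q_W: π_F = (77 - Q)q_F - 23q_F.
Follower FOC: 54 - q_W - 2q_F = 0, so q_F(q_W) = (54 - q_W)/2.
Willow substitutes q_F(q_W) into its own profit: π_W = q_W(77 - q_W - (54 - q_W)/2) - 16q_W = (50 - (1/2)q_W)q_W - 16q_W.
The leader's first-order condition 34 - q_W = 0 yields q_W = 34.
Then q_F = (54 - 34)/2 = 10.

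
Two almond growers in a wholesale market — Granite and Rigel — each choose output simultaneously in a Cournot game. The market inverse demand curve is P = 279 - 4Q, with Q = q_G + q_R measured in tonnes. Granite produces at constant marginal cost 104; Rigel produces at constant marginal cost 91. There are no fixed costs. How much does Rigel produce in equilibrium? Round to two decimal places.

16.75

Granite's profit: π_G = (279 - 4Q)q_G - (104q_G). Setting ∂π_G/∂q_G = 0: 175 - 8q_G - 4(q_R) = 0.
Rigel's profit: π_R = (279 - 4Q)q_R - (91q_R). Setting ∂π_R/∂q_R = 0: 188 - 8q_R - 4(q_G) = 0.
Rearranging gives the reaction functions q_G = (175 - 4q_R)/8 and q_R = (188 - 4q_G)/8.
Solving the pair: q_G = 27/2, q_R = 67/4.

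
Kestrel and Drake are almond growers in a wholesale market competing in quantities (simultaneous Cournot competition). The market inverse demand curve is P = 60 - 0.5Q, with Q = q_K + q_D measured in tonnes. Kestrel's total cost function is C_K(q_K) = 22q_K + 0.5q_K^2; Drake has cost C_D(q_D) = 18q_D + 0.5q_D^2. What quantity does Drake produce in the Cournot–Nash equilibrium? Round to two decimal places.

17.33

Kestrel's profit: π_K = (60 - 0.5Q)q_K - (22q_K + (1/2)q_K²). Setting ∂π_K/∂q_K = 0: 38 - 2q_K - (1/2)(q_D) = 0.
Drake's first-order condition: 42 - 2q_D - (1/2)(q_K) = 0.
So q_K = (38 - (1/2)q_D)/2 and q_D = (42 - (1/2)q_K)/2.
Substituting one into the other gives q_K = 44/3 and q_D = 52/3.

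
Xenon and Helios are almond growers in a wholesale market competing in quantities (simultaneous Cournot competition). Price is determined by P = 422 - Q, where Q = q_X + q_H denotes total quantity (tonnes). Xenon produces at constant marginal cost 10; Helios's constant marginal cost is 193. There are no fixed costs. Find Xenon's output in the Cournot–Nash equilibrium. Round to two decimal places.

198.33

Xenon's profit: π_X = (422 - Q)q_X - (10q_X). Setting ∂π_X/∂q_X = 0: 412 - 2q_X - (q_H) = 0.
Helios's profit: π_H = (422 - Q)q_H - (193q_H). Setting ∂π_H/∂q_H = 0: 229 - 2q_H - (q_X) = 0.
Rearranging gives the reaction functions q_X = (412 - q_H)/2 and q_H = (229 - q_X)/2.
Solving the pair: q_X = 595/3, q_H = 46/3.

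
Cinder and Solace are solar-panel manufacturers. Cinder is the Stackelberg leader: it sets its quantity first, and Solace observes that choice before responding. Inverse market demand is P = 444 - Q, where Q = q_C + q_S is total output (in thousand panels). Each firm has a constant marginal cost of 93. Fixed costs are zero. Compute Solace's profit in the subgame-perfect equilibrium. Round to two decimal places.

Solve by backward induction. Given q_C, the follower Solace maximises π_S = (444 - q_C - q_S)q_S - 93q_S.
Follower FOC: 351 - q_C - 2q_S = 0, so q_S(q_C) = (351 - q_C)/2.
The leader anticipates this reaction. Substituting into P = 444 - Q gives P = 537/2 - (1/2)q_C, so π_C = (537/2 - (1/2)q_C)q_C - 93q_C.
The leader's first-order condition 351/2 - q_C = 0 yields q_C = 351/2.
Then q_S = (351 - 351/2)/2 = 351/4.
Price P = 444 - 1053/4 = 723/4.
Solace's profit: (723/4 - 93)·(351/4) = 7700.0625.

7700.06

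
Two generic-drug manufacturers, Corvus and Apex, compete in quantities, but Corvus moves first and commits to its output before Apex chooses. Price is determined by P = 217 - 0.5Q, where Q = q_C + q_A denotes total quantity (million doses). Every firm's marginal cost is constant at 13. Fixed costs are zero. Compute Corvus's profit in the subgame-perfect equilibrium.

10404

Solve by backward induction. Given q_C, the follower Apex maximises π_A = (217 - (1/2)q_C - (1/2)q_A)q_A - 13q_A.
∂π_A/∂q_A = 204 - (1/2)q_C - q_A = 0 gives the reaction function q_A = (204 - (1/2)q_C).
Corvus substitutes q_A(q_C) into its own profit: π_C = q_C(217 - (1/2)q_C - (204 - (1/2)q_C)/2) - 13q_C = (115 - (1/4)q_C)q_C - 13q_C.
Maximising: ∂π_C/∂q_C = 102 - (1/2)q_C = 0, giving q_C = 204.
Then q_A = (204 - (1/2)·204) = 102.
Price P = 217 - (1/2)·306 = 64.
Corvus's profit: (64 - 13)·204 = 10404.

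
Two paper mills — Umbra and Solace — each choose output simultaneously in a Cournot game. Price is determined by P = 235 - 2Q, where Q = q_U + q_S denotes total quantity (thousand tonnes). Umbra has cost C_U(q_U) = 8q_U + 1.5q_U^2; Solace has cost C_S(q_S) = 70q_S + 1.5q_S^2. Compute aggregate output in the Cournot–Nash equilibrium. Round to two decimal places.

43.56

Umbra's profit: π_U = (235 - 2Q)q_U - (8q_U + (3/2)q_U²). Setting ∂π_U/∂q_U = 0: 227 - 7q_U - 2(q_S) = 0.
Solace's first-order condition: 165 - 7q_S - 2(q_U) = 0.
So q_U = (227 - 2q_S)/7 and q_S = (165 - 2q_U)/7.
Solving the pair: q_U = 1259/45, q_S = 701/45.
Total output Q = 1259/45 + 701/45 = 392/9.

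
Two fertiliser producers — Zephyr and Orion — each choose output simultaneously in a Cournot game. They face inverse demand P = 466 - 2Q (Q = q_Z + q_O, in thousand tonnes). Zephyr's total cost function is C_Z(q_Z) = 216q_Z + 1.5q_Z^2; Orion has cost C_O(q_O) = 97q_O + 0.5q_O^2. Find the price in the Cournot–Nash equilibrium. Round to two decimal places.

298.58

Zephyr's profit: π_Z = (466 - 2Q)q_Z - (216q_Z + (3/2)q_Z²). Setting ∂π_Z/∂q_Z = 0: 250 - 7q_Z - 2(q_O) = 0.
Orion's first-order condition: 369 - 5q_O - 2(q_Z) = 0.
Rearranging gives the reaction functions q_Z = (250 - 2q_O)/7 and q_O = (369 - 2q_Z)/5.
Solving the pair: q_Z = 512/31, q_O = 67.1935.
Total output Q = 83.7097, so price P = 466 - 2·83.7097 = 298.5806.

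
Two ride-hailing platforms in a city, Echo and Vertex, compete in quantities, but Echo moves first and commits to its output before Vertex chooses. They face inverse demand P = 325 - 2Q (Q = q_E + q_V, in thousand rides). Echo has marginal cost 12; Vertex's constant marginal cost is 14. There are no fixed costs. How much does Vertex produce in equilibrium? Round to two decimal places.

The follower Vertex best-responds to any q_E: π_V = (325 - 2Q)q_V - 14q_V.
∂π_V/∂q_V = 311 - 2q_E - 4q_V = 0 gives the reaction function q_V = (311 - 2q_E)/4.
The leader anticipates this reaction. Substituting into P = 325 - 2Q gives P = 339/2 - q_E, so π_E = (339/2 - q_E)q_E - 12q_E.
Leader FOC: 315/2 - 2q_E = 0, so q_E = 315/4.
Then q_V = (311 - 2·(315/4))/4 = 307/8.

38.38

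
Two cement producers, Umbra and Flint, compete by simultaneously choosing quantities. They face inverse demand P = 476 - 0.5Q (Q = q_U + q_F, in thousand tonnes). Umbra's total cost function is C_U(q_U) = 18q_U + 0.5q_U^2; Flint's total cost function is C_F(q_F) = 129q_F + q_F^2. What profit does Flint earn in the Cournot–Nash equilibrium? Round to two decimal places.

9809.83

Umbra's profit: π_U = (476 - 0.5Q)q_U - (18q_U + (1/2)q_U²). Setting ∂π_U/∂q_U = 0: 458 - 2q_U - (1/2)(q_F) = 0.
Flint's profit: π_F = (476 - 0.5Q)q_F - (129q_F + q_F²). Setting ∂π_F/∂q_F = 0: 347 - 3q_F - (1/2)(q_U) = 0.
Rearranging gives the reaction functions q_U = (458 - (1/2)q_F)/2 and q_F = (347 - (1/2)q_U)/3.
Solving the pair: q_U = 208.7826, q_F = 1860/23.
Price P = 476 - (1/2)·289.6522 = 331.1739.
Flint's profit: 331.1739·(1860/23) - 129·(1860/23) - (1860/23)² = 9809.8299.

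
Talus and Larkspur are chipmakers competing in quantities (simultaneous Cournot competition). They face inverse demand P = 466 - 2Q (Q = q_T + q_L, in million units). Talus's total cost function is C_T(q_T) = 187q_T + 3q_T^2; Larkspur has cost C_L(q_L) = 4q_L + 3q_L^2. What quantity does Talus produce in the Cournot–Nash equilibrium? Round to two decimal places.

Talus's profit: π_T = (466 - 2Q)q_T - (187q_T + 3q_T²). Setting ∂π_T/∂q_T = 0: 279 - 10q_T - 2(q_L) = 0.
Larkspur's first-order condition: 462 - 10q_L - 2(q_T) = 0.
So q_T = (279 - 2q_L)/10 and q_L = (462 - 2q_T)/10.
Solving the pair: q_T = 311/16, q_L = 677/16.

19.44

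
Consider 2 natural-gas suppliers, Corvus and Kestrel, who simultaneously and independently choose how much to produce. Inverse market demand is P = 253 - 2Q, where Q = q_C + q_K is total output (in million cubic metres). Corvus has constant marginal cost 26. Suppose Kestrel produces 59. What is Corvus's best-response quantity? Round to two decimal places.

27.25

With the rival's output fixed at 59, Corvus's profit is π_C = (253 - 2·59 - 2q_C)q_C - (26q_C) = (135 - 2q_C)q_C - (26q_C).
∂π_C/∂q_C = 109 - 4q_C = 0, so q_C = 109/4.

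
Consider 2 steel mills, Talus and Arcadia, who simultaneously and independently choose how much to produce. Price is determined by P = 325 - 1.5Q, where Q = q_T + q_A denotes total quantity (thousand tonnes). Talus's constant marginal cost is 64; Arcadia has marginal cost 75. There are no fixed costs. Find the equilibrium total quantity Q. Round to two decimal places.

113.56

Talus's profit: π_T = (325 - 1.5Q)q_T - (64q_T). Setting ∂π_T/∂q_T = 0: 261 - 3q_T - (3/2)(q_A) = 0.
Arcadia's profit: π_A = (325 - 1.5Q)q_A - (75q_A). Setting ∂π_A/∂q_A = 0: 250 - 3q_A - (3/2)(q_T) = 0.
Best responses: q_T = (261 - (3/2)q_A)/3, q_A = (250 - (3/2)q_T)/3.
Solving the pair: q_T = 544/9, q_A = 478/9.
Total output Q = 544/9 + 478/9 = 1022/9.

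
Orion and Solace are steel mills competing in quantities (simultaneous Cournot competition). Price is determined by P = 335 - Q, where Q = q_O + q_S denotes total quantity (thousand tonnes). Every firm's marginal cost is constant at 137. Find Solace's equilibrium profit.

Each firm earns π_i = (335 - Q)q_i - 137q_i.
Setting ∂π_i/∂q_i = 0 with rivals' quantities fixed: 198 - 2q_i - q_j = 0.
With identical firms every q_j equals q_i, so q_j = q_i and 198 = 3q_i, giving q_i = 66.
Price P = 335 - 132 = 203.
Solace's profit: (203 - 137)·66 = 4356.

4356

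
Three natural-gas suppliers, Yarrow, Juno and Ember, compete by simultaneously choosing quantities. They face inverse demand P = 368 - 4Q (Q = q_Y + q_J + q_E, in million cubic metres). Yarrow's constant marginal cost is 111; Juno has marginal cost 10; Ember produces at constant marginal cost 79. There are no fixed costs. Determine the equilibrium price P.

142

Yarrow's profit: π_Y = (368 - 4Q)q_Y - (111q_Y). Setting ∂π_Y/∂q_Y = 0: 257 - 8q_Y - 4(q_J + q_E) = 0.
Juno's profit: π_J = (368 - 4Q)q_J - (10q_J). Setting ∂π_J/∂q_J = 0: 358 - 8q_J - 4(q_Y + q_E) = 0.
Ember's first-order condition: 289 - 8q_E - 4(q_Y + q_J) = 0.
Adding the 3 conditions: 904 − 8Q − 8Q = 0, i.e. Q = 113/2.
Back-substituting: q_Y = (257 − 226)/4 = 31/4, q_J = (358 − 226)/4 = 33, q_E = (289 − 226)/4 = 63/4.
Total output Q = 113/2, so price P = 368 - 4·(113/2) = 142.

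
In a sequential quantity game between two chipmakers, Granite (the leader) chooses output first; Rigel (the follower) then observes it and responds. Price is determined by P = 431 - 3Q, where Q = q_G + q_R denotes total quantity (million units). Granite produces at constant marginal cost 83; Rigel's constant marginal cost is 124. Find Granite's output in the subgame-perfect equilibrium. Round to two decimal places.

The follower Rigel best-responds to any q_G: π_R = (431 - 3Q)q_R - 124q_R.
∂π_R/∂q_R = 307 - 3q_G - 6q_R = 0 gives the reaction function q_R = (307 - 3q_G)/6.
The leader anticipates this reaction. Substituting into P = 431 - 3Q gives P = 555/2 - (3/2)q_G, so π_G = (555/2 - (3/2)q_G)q_G - 83q_G.
The leader's first-order condition 389/2 - 3q_G = 0 yields q_G = 389/6.
Then q_R = (307 - 3·(389/6))/6 = 75/4.

64.83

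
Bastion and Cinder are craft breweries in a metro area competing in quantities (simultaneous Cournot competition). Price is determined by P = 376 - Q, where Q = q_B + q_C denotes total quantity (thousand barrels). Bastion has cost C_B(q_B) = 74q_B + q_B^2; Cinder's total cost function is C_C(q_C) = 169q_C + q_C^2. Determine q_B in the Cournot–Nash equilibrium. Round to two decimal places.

66.73

Bastion's profit: π_B = (376 - Q)q_B - (74q_B + q_B²). Setting ∂π_B/∂q_B = 0: 302 - 4q_B - (q_C) = 0.
Cinder's first-order condition: 207 - 4q_C - (q_B) = 0.
Best responses: q_B = (302 - q_C)/4, q_C = (207 - q_B)/4.
Substituting one into the other gives q_B = 1001/15 and q_C = 526/15.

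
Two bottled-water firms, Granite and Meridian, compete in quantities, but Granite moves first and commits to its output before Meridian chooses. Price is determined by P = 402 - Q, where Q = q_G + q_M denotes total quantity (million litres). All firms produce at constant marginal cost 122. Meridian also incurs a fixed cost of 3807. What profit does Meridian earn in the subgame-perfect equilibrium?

The follower Meridian best-responds to any q_G: π_M = (402 - Q)q_M - 122q_M.
∂π_M/∂q_M = 280 - q_G - 2q_M = 0 gives the reaction function q_M = (280 - q_G)/2.
Granite substitutes q_M(q_G) into its own profit: π_G = q_G(402 - q_G - (280 - q_G)/2) - 122q_G = (262 - (1/2)q_G)q_G - 122q_G.
Leader FOC: 140 - q_G = 0, so q_G = 140.
Then q_M = (280 - 140)/2 = 70.
Price P = 402 - 210 = 192.
Meridian's profit: (192 - 122)·70 - 3807 = 1093.

1093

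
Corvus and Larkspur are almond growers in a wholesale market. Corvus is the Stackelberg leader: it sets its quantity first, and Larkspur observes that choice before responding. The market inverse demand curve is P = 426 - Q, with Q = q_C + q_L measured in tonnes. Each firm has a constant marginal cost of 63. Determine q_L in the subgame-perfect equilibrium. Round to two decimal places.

90.75

Solve by backward induction. Given q_C, the follower Larkspur maximises π_L = (426 - q_C - q_L)q_L - 63q_L.
∂π_L/∂q_L = 363 - q_C - 2q_L = 0 gives the reaction function q_L = (363 - q_C)/2.
Corvus substitutes q_L(q_C) into its own profit: π_C = q_C(426 - q_C - (363 - q_C)/2) - 63q_C = (489/2 - (1/2)q_C)q_C - 63q_C.
The leader's first-order condition 363/2 - q_C = 0 yields q_C = 363/2.
Then q_L = (363 - 363/2)/2 = 363/4.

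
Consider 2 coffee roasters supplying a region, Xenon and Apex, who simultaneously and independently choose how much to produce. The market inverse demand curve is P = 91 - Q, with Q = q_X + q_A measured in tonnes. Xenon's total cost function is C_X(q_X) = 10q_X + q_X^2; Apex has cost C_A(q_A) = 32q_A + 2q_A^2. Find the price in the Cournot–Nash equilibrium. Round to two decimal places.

65.70

Xenon's profit: π_X = (91 - Q)q_X - (10q_X + q_X²). Setting ∂π_X/∂q_X = 0: 81 - 4q_X - (q_A) = 0.
Apex's first-order condition: 59 - 6q_A - (q_X) = 0.
So q_X = (81 - q_A)/4 and q_A = (59 - q_X)/6.
Substituting one into the other gives q_X = 427/23 and q_A = 155/23.
Total output Q = 582/23, so price P = 91 - 582/23 = 1511/23.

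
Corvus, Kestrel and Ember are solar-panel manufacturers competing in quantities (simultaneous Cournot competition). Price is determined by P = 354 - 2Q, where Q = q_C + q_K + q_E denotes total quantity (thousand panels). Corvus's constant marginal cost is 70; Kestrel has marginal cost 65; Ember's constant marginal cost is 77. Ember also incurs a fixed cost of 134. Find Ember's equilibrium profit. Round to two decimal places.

1946.13

Corvus's profit: π_C = (354 - 2Q)q_C - (70q_C). Setting ∂π_C/∂q_C = 0: 284 - 4q_C - 2(q_K + q_E) = 0.
Kestrel's profit: π_K = (354 - 2Q)q_K - (65q_K). Setting ∂π_K/∂q_K = 0: 289 - 4q_K - 2(q_C + q_E) = 0.
Ember's profit: π_E = (354 - 2Q)q_E - (77q_E). Setting ∂π_E/∂q_E = 0: 277 - 4q_E - 2(q_C + q_K) = 0.
Adding the 3 conditions: 850 − 4Q − 4Q = 0, i.e. Q = 425/4.
Back-substituting: q_C = (284 − 425/2)/2 = 143/4, q_K = (289 − 425/2)/2 = 153/4, q_E = (277 − 425/2)/2 = 129/4.
Price P = 354 - 2·(425/4) = 283/2.
Ember's profit: (283/2 - 77)·(129/4) - 134 = 1946.1250.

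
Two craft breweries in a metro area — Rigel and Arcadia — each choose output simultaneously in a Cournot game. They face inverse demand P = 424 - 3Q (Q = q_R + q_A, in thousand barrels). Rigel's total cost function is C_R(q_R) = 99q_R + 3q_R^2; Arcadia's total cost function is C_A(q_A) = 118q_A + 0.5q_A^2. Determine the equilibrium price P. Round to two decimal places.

261.84

Rigel's profit: π_R = (424 - 3Q)q_R - (99q_R + 3q_R²). Setting ∂π_R/∂q_R = 0: 325 - 12q_R - 3(q_A) = 0.
Arcadia's profit: π_A = (424 - 3Q)q_A - (118q_A + (1/2)q_A²). Setting ∂π_A/∂q_A = 0: 306 - 7q_A - 3(q_R) = 0.
Best responses: q_R = (325 - 3q_A)/12, q_A = (306 - 3q_R)/7.
Solving the pair: q_R = 1357/75, q_A = 899/25.
Total output Q = 54.0533, so price P = 424 - 3·54.0533 = 261.8400.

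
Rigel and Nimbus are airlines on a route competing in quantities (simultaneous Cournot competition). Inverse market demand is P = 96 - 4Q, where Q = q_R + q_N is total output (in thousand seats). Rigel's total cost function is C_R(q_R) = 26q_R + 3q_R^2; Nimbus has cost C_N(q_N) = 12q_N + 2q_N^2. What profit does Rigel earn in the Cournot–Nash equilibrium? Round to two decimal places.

76.96

Rigel's profit: π_R = (96 - 4Q)q_R - (26q_R + 3q_R²). Setting ∂π_R/∂q_R = 0: 70 - 14q_R - 4(q_N) = 0.
Nimbus's profit: π_N = (96 - 4Q)q_N - (12q_N + 2q_N²). Setting ∂π_N/∂q_N = 0: 84 - 12q_N - 4(q_R) = 0.
So q_R = (70 - 4q_N)/14 and q_N = (84 - 4q_R)/12.
Substituting one into the other gives q_R = 63/19 and q_N = 112/19.
Price P = 96 - 4·(175/19) = 1124/19.
Rigel's profit: (1124/19)·(63/19) - 26·(63/19) - 3(63/19)² = 76.9612.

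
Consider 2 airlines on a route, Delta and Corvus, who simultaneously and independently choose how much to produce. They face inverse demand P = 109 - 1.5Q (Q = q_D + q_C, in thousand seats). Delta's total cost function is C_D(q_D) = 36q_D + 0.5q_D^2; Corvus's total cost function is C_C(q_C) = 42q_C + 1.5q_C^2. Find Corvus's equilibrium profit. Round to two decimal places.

Delta's profit: π_D = (109 - 1.5Q)q_D - (36q_D + (1/2)q_D²). Setting ∂π_D/∂q_D = 0: 73 - 4q_D - (3/2)(q_C) = 0.
Corvus's profit: π_C = (109 - 1.5Q)q_C - (42q_C + (3/2)q_C²). Setting ∂π_C/∂q_C = 0: 67 - 6q_C - (3/2)(q_D) = 0.
Rearranging gives the reaction functions q_D = (73 - (3/2)q_C)/4 and q_C = (67 - (3/2)q_D)/6.
Solving the pair: q_D = 450/29, q_C = 634/87.
Price P = 109 - (3/2)·(1984/87) = 74.7931.
Corvus's profit: 74.7931·(634/87) - 42·(634/87) - (3/2)(634/87)² = 159.3167.

159.32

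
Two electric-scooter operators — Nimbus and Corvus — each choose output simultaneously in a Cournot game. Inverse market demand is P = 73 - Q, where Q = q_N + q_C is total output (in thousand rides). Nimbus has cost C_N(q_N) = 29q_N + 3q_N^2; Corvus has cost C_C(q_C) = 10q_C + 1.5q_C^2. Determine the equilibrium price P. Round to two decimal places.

Nimbus's profit: π_N = (73 - Q)q_N - (29q_N + 3q_N²). Setting ∂π_N/∂q_N = 0: 44 - 8q_N - (q_C) = 0.
Corvus's first-order condition: 63 - 5q_C - (q_N) = 0.
Rearranging gives the reaction functions q_N = (44 - q_C)/8 and q_C = (63 - q_N)/5.
Substituting one into the other gives q_N = 157/39 and q_C = 460/39.
Total output Q = 617/39, so price P = 73 - 617/39 = 57.1795.

57.18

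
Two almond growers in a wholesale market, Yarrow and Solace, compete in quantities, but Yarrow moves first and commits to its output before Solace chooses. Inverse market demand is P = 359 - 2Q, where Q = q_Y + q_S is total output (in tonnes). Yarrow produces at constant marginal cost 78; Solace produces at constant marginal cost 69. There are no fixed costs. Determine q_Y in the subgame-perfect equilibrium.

68

Solve by backward induction. Given q_Y, the follower Solace maximises π_S = (359 - 2q_Y - 2q_S)q_S - 69q_S.
∂π_S/∂q_S = 290 - 2q_Y - 4q_S = 0 gives the reaction function q_S = (290 - 2q_Y)/4.
The leader anticipates this reaction. Substituting into P = 359 - 2Q gives P = 214 - q_Y, so π_Y = (214 - q_Y)q_Y - 78q_Y.
Maximising: ∂π_Y/∂q_Y = 136 - 2q_Y = 0, giving q_Y = 68.
Then q_S = (290 - 2·68)/4 = 77/2.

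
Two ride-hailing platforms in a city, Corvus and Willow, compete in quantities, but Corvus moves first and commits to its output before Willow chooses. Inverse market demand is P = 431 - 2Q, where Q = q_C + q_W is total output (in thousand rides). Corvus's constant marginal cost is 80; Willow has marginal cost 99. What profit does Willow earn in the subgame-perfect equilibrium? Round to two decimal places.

2701.13

Solve by backward induction. Given q_C, the follower Willow maximises π_W = (431 - 2q_C - 2q_W)q_W - 99q_W.
Follower FOC: 332 - 2q_C - 4q_W = 0, so q_W(q_C) = (332 - 2q_C)/4.
The leader anticipates this reaction. Substituting into P = 431 - 2Q gives P = 265 - q_C, so π_C = (265 - q_C)q_C - 80q_C.
The leader's first-order condition 185 - 2q_C = 0 yields q_C = 185/2.
Then q_W = (332 - 2·(185/2))/4 = 147/4.
Price P = 431 - 2·(517/4) = 345/2.
Willow's profit: (345/2 - 99)·(147/4) = 2701.1250.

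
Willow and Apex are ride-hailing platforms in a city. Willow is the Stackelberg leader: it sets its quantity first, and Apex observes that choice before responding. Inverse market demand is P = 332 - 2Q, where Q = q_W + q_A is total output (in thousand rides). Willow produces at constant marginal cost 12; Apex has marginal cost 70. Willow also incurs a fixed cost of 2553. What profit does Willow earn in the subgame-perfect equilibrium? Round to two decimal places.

6377.25

The follower Apex best-responds to any q_W: π_A = (332 - 2Q)q_A - 70q_A.
∂π_A/∂q_A = 262 - 2q_W - 4q_A = 0 gives the reaction function q_A = (262 - 2q_W)/4.
Willow substitutes q_A(q_W) into its own profit: π_W = q_W(332 - 2q_W - (262 - 2q_W)/2) - 12q_W = (201 - q_W)q_W - 12q_W.
The leader's first-order condition 189 - 2q_W = 0 yields q_W = 189/2.
Then q_A = (262 - 2·(189/2))/4 = 73/4.
Price P = 332 - 2·(451/4) = 213/2.
Willow's profit: (213/2 - 12)·(189/2) - 2553 = 6377.2500.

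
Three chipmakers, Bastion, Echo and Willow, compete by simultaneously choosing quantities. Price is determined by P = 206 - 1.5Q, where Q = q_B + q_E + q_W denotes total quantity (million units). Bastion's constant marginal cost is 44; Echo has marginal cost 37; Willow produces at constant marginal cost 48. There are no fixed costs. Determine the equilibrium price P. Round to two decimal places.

Bastion's profit: π_B = (206 - 1.5Q)q_B - (44q_B). Setting ∂π_B/∂q_B = 0: 162 - 3q_B - (3/2)(q_E + q_W) = 0.
Echo's first-order condition: 169 - 3q_E - (3/2)(q_B + q_W) = 0.
Willow's profit: π_W = (206 - 1.5Q)q_W - (48q_W). Setting ∂π_W/∂q_W = 0: 158 - 3q_W - (3/2)(q_B + q_E) = 0.
Adding the 3 first-order conditions: 489 − 6Q = 0, so Q = 163/2.
Back-substituting: q_B = (162 − 489/4)/(3/2) = 53/2, q_E = (169 − 489/4)/(3/2) = 187/6, q_W = (158 − 489/4)/(3/2) = 143/6.
Total output Q = 163/2, so price P = 206 - (3/2)·(163/2) = 335/4.

83.75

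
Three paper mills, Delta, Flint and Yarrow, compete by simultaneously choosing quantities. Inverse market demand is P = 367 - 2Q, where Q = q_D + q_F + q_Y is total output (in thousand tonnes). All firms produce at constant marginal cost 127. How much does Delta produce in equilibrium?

Each firm earns π_i = (367 - 2Q)q_i - 127q_i.
Setting ∂π_i/∂q_i = 0 with rivals' quantities fixed: 240 - 4q_i - 2·Σ_{j≠i} q_j = 0.
By symmetry each firm produces the same amount; substituting Σ_{j≠i} q_j = 2q_i yields q_i = 240/8 = 30.

30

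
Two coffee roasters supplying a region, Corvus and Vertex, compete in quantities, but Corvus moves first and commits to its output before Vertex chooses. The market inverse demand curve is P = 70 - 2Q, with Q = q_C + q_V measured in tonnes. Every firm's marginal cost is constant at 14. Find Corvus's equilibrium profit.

196

The follower Vertex best-responds to any q_C: π_V = (70 - 2Q)q_V - 14q_V.
∂π_V/∂q_V = 56 - 2q_C - 4q_V = 0 gives the reaction function q_V = (56 - 2q_C)/4.
Corvus substitutes q_V(q_C) into its own profit: π_C = q_C(70 - 2q_C - (56 - 2q_C)/2) - 14q_C = (42 - q_C)q_C - 14q_C.
Maximising: ∂π_C/∂q_C = 28 - 2q_C = 0, giving q_C = 14.
Then q_V = (56 - 2·14)/4 = 7.
Price P = 70 - 2·21 = 28.
Corvus's profit: (28 - 14)·14 = 196.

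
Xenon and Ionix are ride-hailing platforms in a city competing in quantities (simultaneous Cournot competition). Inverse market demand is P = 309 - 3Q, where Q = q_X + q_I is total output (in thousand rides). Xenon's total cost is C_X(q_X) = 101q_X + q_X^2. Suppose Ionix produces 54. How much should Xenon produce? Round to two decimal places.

5.75

With the rival's output fixed at 54, Xenon's profit is π_X = (309 - 3·54 - 3q_X)q_X - (101q_X + q_X²) = (147 - 3q_X)q_X - (101q_X + q_X²).
∂π_X/∂q_X = 46 - 8q_X = 0, so q_X = 23/4.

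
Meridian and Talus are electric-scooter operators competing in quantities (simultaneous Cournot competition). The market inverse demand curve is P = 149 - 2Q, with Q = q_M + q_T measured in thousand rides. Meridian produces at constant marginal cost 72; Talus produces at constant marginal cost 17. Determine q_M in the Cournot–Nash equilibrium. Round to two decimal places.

3.67

Meridian's profit: π_M = (149 - 2Q)q_M - (72q_M). Setting ∂π_M/∂q_M = 0: 77 - 4q_M - 2(q_T) = 0.
Talus's profit: π_T = (149 - 2Q)q_T - (17q_T). Setting ∂π_T/∂q_T = 0: 132 - 4q_T - 2(q_M) = 0.
So q_M = (77 - 2q_T)/4 and q_T = (132 - 2q_M)/4.
Substituting one into the other gives q_M = 11/3 and q_T = 187/6.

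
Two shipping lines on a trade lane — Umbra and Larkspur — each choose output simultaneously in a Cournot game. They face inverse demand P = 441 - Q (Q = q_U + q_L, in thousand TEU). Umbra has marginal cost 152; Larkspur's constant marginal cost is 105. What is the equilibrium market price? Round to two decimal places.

Umbra's profit: π_U = (441 - Q)q_U - (152q_U). Setting ∂π_U/∂q_U = 0: 289 - 2q_U - (q_L) = 0.
Larkspur's first-order condition: 336 - 2q_L - (q_U) = 0.
Best responses: q_U = (289 - q_L)/2, q_L = (336 - q_U)/2.
Solving the pair: q_U = 242/3, q_L = 383/3.
Total output Q = 625/3, so price P = 441 - 625/3 = 698/3.

232.67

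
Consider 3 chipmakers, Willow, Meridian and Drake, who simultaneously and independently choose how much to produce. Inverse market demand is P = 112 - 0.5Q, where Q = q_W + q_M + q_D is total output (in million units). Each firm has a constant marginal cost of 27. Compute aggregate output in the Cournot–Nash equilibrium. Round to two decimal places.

Each firm earns π_i = (112 - 0.5Q)q_i - 27q_i.
Setting ∂π_i/∂q_i = 0 with rivals' quantities fixed: 85 - q_i - (1/2)·Σ_{j≠i} q_j = 0.
With identical firms every q_j equals q_i, so Σ_{j≠i} q_j = 2q_i and 85 = 2q_i, giving q_i = 85/2.
Total output Q = 85/2 + 85/2 + 85/2 = 255/2.

127.50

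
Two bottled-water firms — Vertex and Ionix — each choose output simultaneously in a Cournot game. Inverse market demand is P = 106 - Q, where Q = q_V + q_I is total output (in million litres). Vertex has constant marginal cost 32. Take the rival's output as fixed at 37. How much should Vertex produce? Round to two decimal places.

With the rival's output fixed at 37, Vertex's profit is π_V = (106 - 37 - q_V)q_V - (32q_V) = (69 - q_V)q_V - (32q_V).
∂π_V/∂q_V = 37 - 2q_V = 0, so q_V = 37/2.

18.50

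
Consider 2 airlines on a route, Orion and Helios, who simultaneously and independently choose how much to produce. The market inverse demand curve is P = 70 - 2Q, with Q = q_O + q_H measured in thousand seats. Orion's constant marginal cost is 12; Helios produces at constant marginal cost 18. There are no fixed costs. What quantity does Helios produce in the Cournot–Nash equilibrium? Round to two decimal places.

7.67

Orion's profit: π_O = (70 - 2Q)q_O - (12q_O). Setting ∂π_O/∂q_O = 0: 58 - 4q_O - 2(q_H) = 0.
Helios's profit: π_H = (70 - 2Q)q_H - (18q_H). Setting ∂π_H/∂q_H = 0: 52 - 4q_H - 2(q_O) = 0.
Rearranging gives the reaction functions q_O = (58 - 2q_H)/4 and q_H = (52 - 2q_O)/4.
Substituting one into the other gives q_O = 32/3 and q_H = 23/3.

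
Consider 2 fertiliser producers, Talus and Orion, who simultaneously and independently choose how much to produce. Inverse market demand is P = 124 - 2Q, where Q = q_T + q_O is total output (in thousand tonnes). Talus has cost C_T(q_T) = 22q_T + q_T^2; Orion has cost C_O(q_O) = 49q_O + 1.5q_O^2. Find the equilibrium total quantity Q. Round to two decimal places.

Talus's profit: π_T = (124 - 2Q)q_T - (22q_T + q_T²). Setting ∂π_T/∂q_T = 0: 102 - 6q_T - 2(q_O) = 0.
Orion's profit: π_O = (124 - 2Q)q_O - (49q_O + (3/2)q_O²). Setting ∂π_O/∂q_O = 0: 75 - 7q_O - 2(q_T) = 0.
So q_T = (102 - 2q_O)/6 and q_O = (75 - 2q_T)/7.
Substituting one into the other gives q_T = 282/19 and q_O = 123/19.
Total output Q = 282/19 + 123/19 = 405/19.

21.32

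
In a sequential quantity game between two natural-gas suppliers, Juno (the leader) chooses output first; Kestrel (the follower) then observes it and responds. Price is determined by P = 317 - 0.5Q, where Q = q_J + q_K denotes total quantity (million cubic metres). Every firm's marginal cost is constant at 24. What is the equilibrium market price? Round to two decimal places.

Solve by backward induction. Given q_J, the follower Kestrel maximises π_K = (317 - (1/2)q_J - (1/2)q_K)q_K - 24q_K.
Setting the follower's marginal profit to zero, 293 - (1/2)q_J - q_K = 0, i.e. q_K = (293 - (1/2)q_J).
The leader anticipates this reaction. Substituting into P = 317 - 0.5Q gives P = 341/2 - (1/4)q_J, so π_J = (341/2 - (1/4)q_J)q_J - 24q_J.
Leader FOC: 293/2 - (1/2)q_J = 0, so q_J = 293.
Then q_K = (293 - (1/2)·293) = 293/2.
Total output Q = 879/2, so price P = 317 - (1/2)·(879/2) = 389/4.

97.25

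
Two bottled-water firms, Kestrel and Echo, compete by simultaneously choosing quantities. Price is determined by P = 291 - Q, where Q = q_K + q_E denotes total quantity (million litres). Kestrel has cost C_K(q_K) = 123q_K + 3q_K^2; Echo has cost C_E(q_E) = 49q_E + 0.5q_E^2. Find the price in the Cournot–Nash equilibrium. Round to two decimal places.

Kestrel's profit: π_K = (291 - Q)q_K - (123q_K + 3q_K²). Setting ∂π_K/∂q_K = 0: 168 - 8q_K - (q_E) = 0.
Echo's profit: π_E = (291 - Q)q_E - (49q_E + (1/2)q_E²). Setting ∂π_E/∂q_E = 0: 242 - 3q_E - (q_K) = 0.
Rearranging gives the reaction functions q_K = (168 - q_E)/8 and q_E = (242 - q_K)/3.
Substituting one into the other gives q_K = 262/23 and q_E = 1768/23.
Total output Q = 88.2609, so price P = 291 - 88.2609 = 202.7391.

202.74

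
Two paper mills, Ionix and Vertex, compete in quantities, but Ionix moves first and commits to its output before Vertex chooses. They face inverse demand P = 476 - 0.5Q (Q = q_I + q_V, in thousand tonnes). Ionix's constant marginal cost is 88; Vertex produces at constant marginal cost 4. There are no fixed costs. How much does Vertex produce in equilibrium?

320

The follower Vertex best-responds to any q_I: π_V = (476 - 0.5Q)q_V - 4q_V.
Follower FOC: 472 - (1/2)q_I - q_V = 0, so q_V(q_I) = (472 - (1/2)q_I).
The leader anticipates this reaction. Substituting into P = 476 - 0.5Q gives P = 240 - (1/4)q_I, so π_I = (240 - (1/4)q_I)q_I - 88q_I.
Maximising: ∂π_I/∂q_I = 152 - (1/2)q_I = 0, giving q_I = 304.
Then q_V = (472 - (1/2)·304) = 320.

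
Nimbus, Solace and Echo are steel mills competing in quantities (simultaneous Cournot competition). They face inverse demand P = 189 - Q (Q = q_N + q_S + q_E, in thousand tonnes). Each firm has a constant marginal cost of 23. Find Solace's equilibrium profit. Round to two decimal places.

1722.25

A representative firm's profit is π_i = q_i(189 - Q) - 23q_i.
First-order condition (treating rivals' output as given): 166 - 2q_i - Σ_{j≠i} q_j = 0.
With identical firms every q_j equals q_i, so Σ_{j≠i} q_j = 2q_i and 166 = 4q_i, giving q_i = 83/2.
Price P = 189 - 249/2 = 129/2.
Solace's profit: (129/2 - 23)·(83/2) = 1722.2500.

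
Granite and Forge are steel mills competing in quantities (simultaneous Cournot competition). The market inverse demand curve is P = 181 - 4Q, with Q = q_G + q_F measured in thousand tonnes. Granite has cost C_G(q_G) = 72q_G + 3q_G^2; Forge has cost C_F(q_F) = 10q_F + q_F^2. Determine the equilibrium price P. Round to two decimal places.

104.74

Granite's profit: π_G = (181 - 4Q)q_G - (72q_G + 3q_G²). Setting ∂π_G/∂q_G = 0: 109 - 14q_G - 4(q_F) = 0.
Forge's profit: π_F = (181 - 4Q)q_F - (10q_F + q_F²). Setting ∂π_F/∂q_F = 0: 171 - 10q_F - 4(q_G) = 0.
Rearranging gives the reaction functions q_G = (109 - 4q_F)/14 and q_F = (171 - 4q_G)/10.
Substituting one into the other gives q_G = 203/62 and q_F = 979/62.
Total output Q = 591/31, so price P = 181 - 4·(591/31) = 104.7419.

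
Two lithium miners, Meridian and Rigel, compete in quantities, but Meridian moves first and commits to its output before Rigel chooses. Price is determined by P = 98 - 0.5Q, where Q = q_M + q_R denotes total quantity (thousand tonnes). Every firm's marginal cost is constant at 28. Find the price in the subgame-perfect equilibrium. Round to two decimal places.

Solve by backward induction. Given q_M, the follower Rigel maximises π_R = (98 - (1/2)q_M - (1/2)q_R)q_R - 28q_R.
Follower FOC: 70 - (1/2)q_M - q_R = 0, so q_R(q_M) = (70 - (1/2)q_M).
The leader anticipates this reaction. Substituting into P = 98 - 0.5Q gives P = 63 - (1/4)q_M, so π_M = (63 - (1/4)q_M)q_M - 28q_M.
The leader's first-order condition 35 - (1/2)q_M = 0 yields q_M = 70.
Then q_R = (70 - (1/2)·70) = 35.
Total output Q = 105, so price P = 98 - (1/2)·105 = 91/2.

45.50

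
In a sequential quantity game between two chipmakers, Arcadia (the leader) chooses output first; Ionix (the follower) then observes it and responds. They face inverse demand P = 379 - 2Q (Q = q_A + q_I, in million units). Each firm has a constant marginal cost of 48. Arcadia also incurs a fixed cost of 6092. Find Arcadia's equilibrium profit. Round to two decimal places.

The follower Ionix best-responds to any q_A: π_I = (379 - 2Q)q_I - 48q_I.
∂π_I/∂q_I = 331 - 2q_A - 4q_I = 0 gives the reaction function q_I = (331 - 2q_A)/4.
Arcadia substitutes q_I(q_A) into its own profit: π_A = q_A(379 - 2q_A - (331 - 2q_A)/2) - 48q_A = (427/2 - q_A)q_A - 48q_A.
Leader FOC: 331/2 - 2q_A = 0, so q_A = 331/4.
Then q_I = (331 - 2·(331/4))/4 = 331/8.
Price P = 379 - 2·(993/8) = 523/4.
Arcadia's profit: (523/4 - 48)·(331/4) - 6092 = 755.5625.

755.56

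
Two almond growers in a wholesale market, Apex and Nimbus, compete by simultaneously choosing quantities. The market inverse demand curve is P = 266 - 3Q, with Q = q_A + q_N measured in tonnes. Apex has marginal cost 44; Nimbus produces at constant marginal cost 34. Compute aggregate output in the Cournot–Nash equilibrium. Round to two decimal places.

Apex's profit: π_A = (266 - 3Q)q_A - (44q_A). Setting ∂π_A/∂q_A = 0: 222 - 6q_A - 3(q_N) = 0.
Nimbus's first-order condition: 232 - 6q_N - 3(q_A) = 0.
Best responses: q_A = (222 - 3q_N)/6, q_N = (232 - 3q_A)/6.
Solving the pair: q_A = 212/9, q_N = 242/9.
Total output Q = 212/9 + 242/9 = 454/9.

50.44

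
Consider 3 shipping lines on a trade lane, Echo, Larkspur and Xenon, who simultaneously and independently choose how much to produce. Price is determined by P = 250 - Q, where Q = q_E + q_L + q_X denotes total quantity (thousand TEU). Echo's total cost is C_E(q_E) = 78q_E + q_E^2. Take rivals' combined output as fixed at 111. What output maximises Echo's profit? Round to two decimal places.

With rivals' combined output fixed at 111, Echo's profit is π_E = (250 - 111 - q_E)q_E - (78q_E + q_E²) = (139 - q_E)q_E - (78q_E + q_E²).
∂π_E/∂q_E = 61 - 4q_E = 0, so q_E = 61/4.

15.25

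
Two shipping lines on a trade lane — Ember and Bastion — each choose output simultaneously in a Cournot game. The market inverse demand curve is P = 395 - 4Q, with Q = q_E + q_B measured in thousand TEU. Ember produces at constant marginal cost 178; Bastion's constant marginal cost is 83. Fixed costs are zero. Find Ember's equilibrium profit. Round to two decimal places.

413.44

Ember's profit: π_E = (395 - 4Q)q_E - (178q_E). Setting ∂π_E/∂q_E = 0: 217 - 8q_E - 4(q_B) = 0.
Bastion's first-order condition: 312 - 8q_B - 4(q_E) = 0.
So q_E = (217 - 4q_B)/8 and q_B = (312 - 4q_E)/8.
Substituting one into the other gives q_E = 61/6 and q_B = 407/12.
Price P = 395 - 4·(529/12) = 656/3.
Ember's profit: (656/3 - 178)·(61/6) = 413.4444.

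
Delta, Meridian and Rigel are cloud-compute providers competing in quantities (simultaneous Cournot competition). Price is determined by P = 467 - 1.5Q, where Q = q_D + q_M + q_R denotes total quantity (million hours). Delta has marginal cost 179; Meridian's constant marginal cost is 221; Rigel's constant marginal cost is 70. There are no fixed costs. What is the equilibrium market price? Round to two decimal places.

Delta's profit: π_D = (467 - 1.5Q)q_D - (179q_D). Setting ∂π_D/∂q_D = 0: 288 - 3q_D - (3/2)(q_M + q_R) = 0.
Meridian's first-order condition: 246 - 3q_M - (3/2)(q_D + q_R) = 0.
Rigel's first-order condition: 397 - 3q_R - (3/2)(q_D + q_M) = 0.
Summing all 3 equations gives 931 − 6Q = 0, hence Q = 931/6.
Back-substituting: q_D = (288 − 931/4)/(3/2) = 221/6, q_M = (246 − 931/4)/(3/2) = 53/6, q_R = (397 − 931/4)/(3/2) = 219/2.
Total output Q = 931/6, so price P = 467 - (3/2)·(931/6) = 937/4.

234.25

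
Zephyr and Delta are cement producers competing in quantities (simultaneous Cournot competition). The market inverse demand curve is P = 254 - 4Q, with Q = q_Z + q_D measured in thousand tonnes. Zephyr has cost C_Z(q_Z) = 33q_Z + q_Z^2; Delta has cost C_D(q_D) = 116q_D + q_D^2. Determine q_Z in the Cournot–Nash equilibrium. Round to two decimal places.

Zephyr's profit: π_Z = (254 - 4Q)q_Z - (33q_Z + q_Z²). Setting ∂π_Z/∂q_Z = 0: 221 - 10q_Z - 4(q_D) = 0.
Delta's profit: π_D = (254 - 4Q)q_D - (116q_D + q_D²). Setting ∂π_D/∂q_D = 0: 138 - 10q_D - 4(q_Z) = 0.
Best responses: q_Z = (221 - 4q_D)/10, q_D = (138 - 4q_Z)/10.
Solving the pair: q_Z = 829/42, q_D = 124/21.

19.74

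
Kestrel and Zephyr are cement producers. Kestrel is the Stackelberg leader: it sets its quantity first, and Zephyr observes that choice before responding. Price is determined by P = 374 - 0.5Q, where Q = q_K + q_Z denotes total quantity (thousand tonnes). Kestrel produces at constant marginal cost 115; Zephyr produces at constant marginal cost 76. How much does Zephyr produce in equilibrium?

The follower Zephyr best-responds to any q_K: π_Z = (374 - 0.5Q)q_Z - 76q_Z.
Setting the follower's marginal profit to zero, 298 - (1/2)q_K - q_Z = 0, i.e. q_Z = (298 - (1/2)q_K).
The leader anticipates this reaction. Substituting into P = 374 - 0.5Q gives P = 225 - (1/4)q_K, so π_K = (225 - (1/4)q_K)q_K - 115q_K.
The leader's first-order condition 110 - (1/2)q_K = 0 yields q_K = 220.
Then q_Z = (298 - (1/2)·220) = 188.

188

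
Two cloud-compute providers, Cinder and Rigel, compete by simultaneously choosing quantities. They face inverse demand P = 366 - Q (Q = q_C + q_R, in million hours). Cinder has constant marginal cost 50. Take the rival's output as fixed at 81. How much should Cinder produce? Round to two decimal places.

117.50

With the rival's output fixed at 81, Cinder's profit is π_C = (366 - 81 - q_C)q_C - (50q_C) = (285 - q_C)q_C - (50q_C).
∂π_C/∂q_C = 235 - 2q_C = 0, so q_C = 235/2.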